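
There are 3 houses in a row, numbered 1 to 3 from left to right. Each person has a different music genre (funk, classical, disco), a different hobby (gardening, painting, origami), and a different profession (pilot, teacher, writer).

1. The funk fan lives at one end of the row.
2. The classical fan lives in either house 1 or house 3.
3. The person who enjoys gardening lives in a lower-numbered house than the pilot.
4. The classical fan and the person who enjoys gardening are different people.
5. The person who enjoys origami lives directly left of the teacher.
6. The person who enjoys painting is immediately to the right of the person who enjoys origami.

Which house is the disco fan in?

House 2 music genre: only disco fits.
The only hobby still possible for house 3 is painting.
House 1's profession must be writer (nothing else left).
The person who enjoys origami is in house 2 (clue 6).
House 1 hobby: only gardening fits.
The classical fan is in house 3 (clue 4).
Clue 5: the teacher is in house 3.
House 1's music genre must be funk (nothing else left).
The only profession still possible for house 2 is pilot.
So: house 1 = funk/gardening/writer, house 2 = disco/origami/pilot, house 3 = classical/painting/teacher.

2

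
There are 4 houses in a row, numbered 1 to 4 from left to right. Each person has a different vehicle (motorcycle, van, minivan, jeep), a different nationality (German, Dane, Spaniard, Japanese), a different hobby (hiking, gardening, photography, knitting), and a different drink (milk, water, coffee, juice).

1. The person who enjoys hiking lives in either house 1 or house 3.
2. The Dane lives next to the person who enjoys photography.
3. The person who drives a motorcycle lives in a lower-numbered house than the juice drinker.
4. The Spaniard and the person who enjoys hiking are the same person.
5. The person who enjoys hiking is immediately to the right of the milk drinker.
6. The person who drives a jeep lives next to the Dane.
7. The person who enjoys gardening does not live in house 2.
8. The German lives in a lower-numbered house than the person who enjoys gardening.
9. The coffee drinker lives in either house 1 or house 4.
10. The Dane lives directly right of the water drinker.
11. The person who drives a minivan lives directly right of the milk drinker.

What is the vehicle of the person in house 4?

By clue 5, the person who enjoys hiking is in house 3.
By clue 5, the milk drinker is in house 2.
From clue 11, the person who drives a minivan must be in house 3.
House 4's hobby must be gardening (nothing else left).
Clue 4 places the Spaniard in house 3.
Clue 10: the Dane is in house 2.
Clue 10 places the water drinker in house 1.
The only nationality still possible for house 4 is Japanese.
House 3 drink: only juice fits.
That leaves coffee as the drink for house 4.
Clue 2: the person who enjoys photography is in house 1.
By clue 6, the person who drives a jeep is in house 1.
House 4 vehicle: only van fits.
House 1's nationality must be German (nothing else left).
That leaves knitting as the hobby for house 2.
So house 2 gets motorcycle for vehicle.
So: house 1 = jeep/German/photography/water, house 2 = motorcycle/Dane/knitting/milk, house 3 = minivan/Spaniard/hiking/juice, house 4 = van/Japanese/gardening/coffee.

van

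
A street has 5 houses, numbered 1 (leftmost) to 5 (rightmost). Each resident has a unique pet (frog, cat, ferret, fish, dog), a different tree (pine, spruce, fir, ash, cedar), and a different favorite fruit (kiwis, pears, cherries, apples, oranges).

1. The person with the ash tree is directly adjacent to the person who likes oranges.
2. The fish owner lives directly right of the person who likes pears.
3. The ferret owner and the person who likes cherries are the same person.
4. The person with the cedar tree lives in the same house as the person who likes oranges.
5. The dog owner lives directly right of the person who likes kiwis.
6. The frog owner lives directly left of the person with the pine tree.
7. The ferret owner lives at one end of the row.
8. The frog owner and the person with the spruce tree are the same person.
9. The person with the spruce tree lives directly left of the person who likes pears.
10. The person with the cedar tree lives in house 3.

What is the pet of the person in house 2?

dog

From clue 10, the person with the cedar tree must be in house 3.
From clue 4, the person who likes oranges must be in house 3.
Clue 8: the frog owner is in house 1.
By clue 8, the person with the spruce tree is in house 1.
From clue 9, the person who likes pears must be in house 2.
House 5's pet must be ferret (nothing else left).
Clue 2 places the fish owner in house 3.
The person who likes cherries is in house 5 (clue 3).
From clue 5, the dog owner must be in house 2.
Clue 5: the person who likes kiwis is in house 1.
The person with the pine tree is in house 2 (clue 6).
So house 4 gets cat for pet.
That leaves ash as the tree for house 4.
House 5's tree must be fir (nothing else left).
House 4's favorite fruit must be apples (nothing else left).
So: house 1 = frog/spruce/kiwis, house 2 = dog/pine/pears, house 3 = fish/cedar/oranges, house 4 = cat/ash/apples, house 5 = ferret/fir/cherries.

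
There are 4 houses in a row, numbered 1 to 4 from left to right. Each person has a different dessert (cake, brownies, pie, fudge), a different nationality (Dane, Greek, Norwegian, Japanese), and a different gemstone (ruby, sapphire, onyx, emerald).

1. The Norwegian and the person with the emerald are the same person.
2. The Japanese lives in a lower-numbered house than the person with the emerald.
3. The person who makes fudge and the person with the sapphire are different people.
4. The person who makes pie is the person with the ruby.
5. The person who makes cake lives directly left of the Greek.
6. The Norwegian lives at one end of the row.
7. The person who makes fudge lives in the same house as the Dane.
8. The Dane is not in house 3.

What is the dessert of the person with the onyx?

fudge

By clue 1, the Norwegian is in house 4.
Clue 1 places the person with the emerald in house 4.
So house 4 gets brownies for dessert.
House 3's dessert must be pie (nothing else left).
Clue 4: the person with the ruby is in house 3.
The person who makes cake is narrowed to house 1 or 2; consider each.
Placing it in house 1 leads to a contradiction, so it's in house 2.
The Greek is in house 3 (clue 5).
House 1 dessert: only fudge fits.
The person with the sapphire is in house 2 (clue 3).
Clue 7 places the Dane in house 1.
So house 2 gets Japanese for nationality.
The only gemstone still possible for house 1 is onyx.
So: house 1 = fudge/Dane/onyx, house 2 = cake/Japanese/sapphire, house 3 = pie/Greek/ruby, house 4 = brownies/Norwegian/emerald.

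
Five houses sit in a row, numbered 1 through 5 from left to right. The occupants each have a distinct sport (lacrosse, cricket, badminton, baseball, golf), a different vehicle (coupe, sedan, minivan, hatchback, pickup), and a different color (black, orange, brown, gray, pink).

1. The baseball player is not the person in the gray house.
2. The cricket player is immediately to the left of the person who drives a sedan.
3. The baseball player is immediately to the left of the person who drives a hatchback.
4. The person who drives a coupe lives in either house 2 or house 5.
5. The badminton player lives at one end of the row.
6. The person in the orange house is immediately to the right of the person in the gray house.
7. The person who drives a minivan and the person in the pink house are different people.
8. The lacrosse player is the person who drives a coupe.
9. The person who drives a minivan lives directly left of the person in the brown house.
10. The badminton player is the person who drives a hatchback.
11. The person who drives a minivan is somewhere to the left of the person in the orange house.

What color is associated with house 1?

black

Clue 10: the badminton player is in house 5.
The person who drives a hatchback is in house 5 (clue 10).
From clue 3, the baseball player must be in house 4.
House 2 sport: only lacrosse fits.
The only vehicle still possible for house 2 is coupe.
Clue 2 places the cricket player in house 3.
Clue 2: the person who drives a sedan is in house 4.
House 1's sport must be golf (nothing else left).
The person who drives a minivan is narrowed to house 1 or 3; consider each.
Placing it in house 3 leads to a contradiction, so it's in house 1.
Clue 9 places the person in the brown house in house 2.
That leaves pickup as the vehicle for house 3.
Clue 6 places the person in the orange house in house 4.
From clue 6, the person in the gray house must be in house 3.
So house 1 gets black for color.
House 5 color: only pink fits.
So: house 1 = golf/minivan/black, house 2 = lacrosse/coupe/brown, house 3 = cricket/pickup/gray, house 4 = baseball/sedan/orange, house 5 = badminton/hatchback/pink.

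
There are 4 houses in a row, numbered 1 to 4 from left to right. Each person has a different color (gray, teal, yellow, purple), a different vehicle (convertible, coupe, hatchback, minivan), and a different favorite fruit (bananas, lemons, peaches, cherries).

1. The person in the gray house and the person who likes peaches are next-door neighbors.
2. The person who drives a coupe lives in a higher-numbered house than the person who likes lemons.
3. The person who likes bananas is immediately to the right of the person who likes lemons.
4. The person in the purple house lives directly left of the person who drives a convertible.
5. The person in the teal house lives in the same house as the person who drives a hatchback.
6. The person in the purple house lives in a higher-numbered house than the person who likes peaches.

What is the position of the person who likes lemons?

2

The person in the purple house is narrowed to house 2 or 3; consider each.
Placing it in house 2 leads to a contradiction, so it's in house 3.
Clue 4 places the person who drives a convertible in house 4.
That leaves yellow as the color for house 4.
The only favorite fruit still possible for house 4 is cherries.
That leaves bananas as the favorite fruit for house 3.
Clue 3 places the person who likes lemons in house 2.
House 1 favorite fruit: only peaches fits.
From clue 1, the person in the gray house must be in house 2.
Clue 2 places the person who drives a coupe in house 3.
The only color still possible for house 1 is teal.
Clue 5: the person who drives a hatchback is in house 1.
House 2 vehicle: only minivan fits.
So: house 1 = teal/hatchback/peaches, house 2 = gray/minivan/lemons, house 3 = purple/coupe/bananas, house 4 = yellow/convertible/cherries.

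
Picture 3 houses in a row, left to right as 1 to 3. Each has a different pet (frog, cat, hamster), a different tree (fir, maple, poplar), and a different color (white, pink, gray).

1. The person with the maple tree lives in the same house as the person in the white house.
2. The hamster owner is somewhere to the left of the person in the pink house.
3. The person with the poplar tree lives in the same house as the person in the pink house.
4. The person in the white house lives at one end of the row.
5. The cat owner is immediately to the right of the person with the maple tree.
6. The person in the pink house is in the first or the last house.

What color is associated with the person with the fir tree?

gray

Clue 6 places the person in the pink house in house 3.
So house 2 gets gray for color.
Clue 1 places the person with the maple tree in house 1.
By clue 3, the person with the poplar tree is in house 3.
Clue 5: the cat owner is in house 2.
House 1's pet must be hamster (nothing else left).
House 3 pet: only frog fits.
The only tree still possible for house 2 is fir.
House 1's color must be white (nothing else left).
So: house 1 = hamster/maple/white, house 2 = cat/fir/gray, house 3 = frog/poplar/pink.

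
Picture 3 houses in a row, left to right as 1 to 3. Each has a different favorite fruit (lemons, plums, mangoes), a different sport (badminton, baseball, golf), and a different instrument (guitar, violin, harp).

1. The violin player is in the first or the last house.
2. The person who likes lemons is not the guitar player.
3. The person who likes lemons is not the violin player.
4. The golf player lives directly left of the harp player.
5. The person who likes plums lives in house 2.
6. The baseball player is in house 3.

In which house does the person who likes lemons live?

3

By clue 5, the person who likes plums is in house 2.
By clue 6, the baseball player is in house 3.
The person who likes lemons is narrowed to house 1 or 3; consider each.
Placing it in house 1 leads to a contradiction, so it's in house 3.
Clue 3 places the violin player in house 1.
That leaves mangoes as the favorite fruit for house 1.
House 3 instrument: only harp fits.
From clue 4, the golf player must be in house 2.
That leaves badminton as the sport for house 1.
So house 2 gets guitar for instrument.
So: house 1 = mangoes/badminton/violin, house 2 = plums/golf/guitar, house 3 = lemons/baseball/harp.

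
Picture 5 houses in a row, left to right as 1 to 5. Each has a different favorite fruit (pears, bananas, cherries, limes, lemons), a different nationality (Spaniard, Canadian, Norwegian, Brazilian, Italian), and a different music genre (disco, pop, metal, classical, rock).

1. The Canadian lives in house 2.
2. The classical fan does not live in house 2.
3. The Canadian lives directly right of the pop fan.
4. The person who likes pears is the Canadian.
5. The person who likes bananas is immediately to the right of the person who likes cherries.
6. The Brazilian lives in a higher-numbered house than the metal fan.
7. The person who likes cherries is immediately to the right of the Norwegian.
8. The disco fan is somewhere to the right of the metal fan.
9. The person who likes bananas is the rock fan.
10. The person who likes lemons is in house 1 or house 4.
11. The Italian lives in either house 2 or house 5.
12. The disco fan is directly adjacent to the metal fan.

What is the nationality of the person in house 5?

Clue 1 places the Canadian in house 2.
Clue 3: the pop fan is in house 1.
From clue 4, the person who likes pears must be in house 2.
House 5 nationality: only Italian fits.
By clue 7, the person who likes cherries is in house 4.
By clue 7, the Norwegian is in house 3.
So house 1 gets lemons for favorite fruit.
The only favorite fruit still possible for house 3 is limes.
House 5's favorite fruit must be bananas (nothing else left).
That leaves Spaniard as the nationality for house 1.
That leaves Brazilian as the nationality for house 4.
House 2 music genre: only metal fits.
The rock fan is in house 5 (clue 9).
By clue 12, the disco fan is in house 3.
That leaves classical as the music genre for house 4.
So: house 1 = lemons/Spaniard/pop, house 2 = pears/Canadian/metal, house 3 = limes/Norwegian/disco, house 4 = cherries/Brazilian/classical, house 5 = bananas/Italian/rock.

Italian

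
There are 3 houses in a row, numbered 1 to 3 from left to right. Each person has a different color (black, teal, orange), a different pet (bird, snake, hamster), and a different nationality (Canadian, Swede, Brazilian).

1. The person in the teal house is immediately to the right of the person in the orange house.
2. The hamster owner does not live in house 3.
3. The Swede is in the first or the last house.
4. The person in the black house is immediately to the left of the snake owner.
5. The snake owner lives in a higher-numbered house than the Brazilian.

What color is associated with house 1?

black

House 3's color must be teal (nothing else left).
From clue 1, the person in the orange house must be in house 2.
That leaves black as the color for house 1.
The snake owner is in house 2 (clue 4).
From clue 5, the Brazilian must be in house 1.
House 1's pet must be hamster (nothing else left).
That leaves bird as the pet for house 3.
So house 2 gets Canadian for nationality.
That leaves Swede as the nationality for house 3.
So: house 1 = black/hamster/Brazilian, house 2 = orange/snake/Canadian, house 3 = teal/bird/Swede.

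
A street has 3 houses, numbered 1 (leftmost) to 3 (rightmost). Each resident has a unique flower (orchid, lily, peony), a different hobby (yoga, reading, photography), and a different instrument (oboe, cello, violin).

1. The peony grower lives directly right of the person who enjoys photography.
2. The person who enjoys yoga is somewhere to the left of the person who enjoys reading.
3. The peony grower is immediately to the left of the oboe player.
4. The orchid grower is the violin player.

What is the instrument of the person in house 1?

violin

The peony grower is in house 2 (clue 3).
The oboe player is in house 3 (clue 3).
So house 3 gets reading for hobby.
Clue 1: the person who enjoys photography is in house 1.
By clue 4, the orchid grower is in house 1.
By clue 4, the violin player is in house 1.
House 3's flower must be lily (nothing else left).
House 2 hobby: only yoga fits.
That leaves cello as the instrument for house 2.
So: house 1 = orchid/photography/violin, house 2 = peony/yoga/cello, house 3 = lily/reading/oboe.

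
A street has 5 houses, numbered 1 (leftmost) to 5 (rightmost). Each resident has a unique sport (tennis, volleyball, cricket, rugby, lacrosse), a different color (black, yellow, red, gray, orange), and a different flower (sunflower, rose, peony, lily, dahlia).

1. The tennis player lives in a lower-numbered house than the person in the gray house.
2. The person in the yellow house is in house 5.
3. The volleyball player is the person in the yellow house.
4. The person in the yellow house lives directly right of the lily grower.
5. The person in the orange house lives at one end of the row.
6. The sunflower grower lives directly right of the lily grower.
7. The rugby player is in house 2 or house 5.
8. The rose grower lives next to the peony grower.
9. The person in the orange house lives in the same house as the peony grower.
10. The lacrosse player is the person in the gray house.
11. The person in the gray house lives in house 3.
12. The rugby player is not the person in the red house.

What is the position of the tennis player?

1

The person in the yellow house is in house 5 (clue 2).
The volleyball player is in house 5 (clue 3).
By clue 4, the lily grower is in house 4.
Clue 6: the sunflower grower is in house 5.
Clue 11: the person in the gray house is in house 3.
So house 2 gets rugby for sport.
House 1 color: only orange fits.
So house 1 gets peony for flower.
The tennis player is in house 1 (clue 1).
By clue 8, the rose grower is in house 2.
Clue 10: the lacrosse player is in house 3.
Clue 12 places the person in the red house in house 4.
The only sport still possible for house 4 is cricket.
House 2 color: only black fits.
That leaves dahlia as the flower for house 3.
So: house 1 = tennis/orange/peony, house 2 = rugby/black/rose, house 3 = lacrosse/gray/dahlia, house 4 = cricket/red/lily, house 5 = volleyball/yellow/sunflower.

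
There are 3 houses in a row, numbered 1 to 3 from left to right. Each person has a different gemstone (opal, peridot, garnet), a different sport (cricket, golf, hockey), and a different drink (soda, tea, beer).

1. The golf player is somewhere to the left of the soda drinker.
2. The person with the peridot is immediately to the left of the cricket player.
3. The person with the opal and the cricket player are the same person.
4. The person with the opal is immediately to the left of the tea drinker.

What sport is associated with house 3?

hockey

Clue 4 places the person with the opal in house 2.
Clue 4: the tea drinker is in house 3.
House 1's gemstone must be peridot (nothing else left).
House 3 gemstone: only garnet fits.
House 1's drink must be beer (nothing else left).
The only drink still possible for house 2 is soda.
By clue 1, the golf player is in house 1.
Clue 2: the cricket player is in house 2.
House 3 sport: only hockey fits.
So: house 1 = peridot/golf/beer, house 2 = opal/cricket/soda, house 3 = garnet/hockey/tea.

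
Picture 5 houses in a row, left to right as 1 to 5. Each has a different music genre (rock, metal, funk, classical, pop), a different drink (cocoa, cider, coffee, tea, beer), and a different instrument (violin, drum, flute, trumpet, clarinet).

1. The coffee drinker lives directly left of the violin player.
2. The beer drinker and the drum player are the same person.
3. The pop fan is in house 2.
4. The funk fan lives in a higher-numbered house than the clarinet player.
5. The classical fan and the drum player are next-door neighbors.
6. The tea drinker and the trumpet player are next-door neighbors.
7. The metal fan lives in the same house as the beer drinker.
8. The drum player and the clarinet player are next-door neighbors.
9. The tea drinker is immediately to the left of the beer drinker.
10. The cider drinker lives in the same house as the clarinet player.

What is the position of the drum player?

Clue 3 places the pop fan in house 2.
House 1's music genre must be rock (nothing else left).
The classical fan is narrowed to house 3 or 4 or 5; consider each.
Placing it in house 3 and house 5 leads to a contradiction, so it's in house 4.
The funk fan is narrowed to house 3 or 5; consider each.
Placing it in house 3 leads to a contradiction, so it's in house 5.
House 3 music genre: only metal fits.
Clue 7: the beer drinker is in house 3.
Clue 9: the tea drinker is in house 2.
So house 5 gets cocoa for drink.
Clue 2: the drum player is in house 3.
By clue 10, the clarinet player is in house 4.
The only drink still possible for house 1 is coffee.
House 4 drink: only cider fits.
House 1 instrument: only trumpet fits.
The violin player is in house 2 (clue 1).
That leaves flute as the instrument for house 5.
So: house 1 = rock/coffee/trumpet, house 2 = pop/tea/violin, house 3 = metal/beer/drum, house 4 = classical/cider/clarinet, house 5 = funk/cocoa/flute.

3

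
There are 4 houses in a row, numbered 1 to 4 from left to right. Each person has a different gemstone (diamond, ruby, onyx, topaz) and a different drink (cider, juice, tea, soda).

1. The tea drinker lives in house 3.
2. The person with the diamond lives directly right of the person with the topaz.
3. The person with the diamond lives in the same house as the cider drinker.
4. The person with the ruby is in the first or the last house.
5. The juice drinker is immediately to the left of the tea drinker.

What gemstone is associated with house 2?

onyx

The tea drinker is in house 3 (clue 1).
By clue 5, the juice drinker is in house 2.
House 1 drink: only soda fits.
The only drink still possible for house 4 is cider.
From clue 3, the person with the diamond must be in house 4.
House 1's gemstone must be ruby (nothing else left).
Clue 2 places the person with the topaz in house 3.
The only gemstone still possible for house 2 is onyx.
So: house 1 = ruby/soda, house 2 = onyx/juice, house 3 = topaz/tea, house 4 = diamond/cider.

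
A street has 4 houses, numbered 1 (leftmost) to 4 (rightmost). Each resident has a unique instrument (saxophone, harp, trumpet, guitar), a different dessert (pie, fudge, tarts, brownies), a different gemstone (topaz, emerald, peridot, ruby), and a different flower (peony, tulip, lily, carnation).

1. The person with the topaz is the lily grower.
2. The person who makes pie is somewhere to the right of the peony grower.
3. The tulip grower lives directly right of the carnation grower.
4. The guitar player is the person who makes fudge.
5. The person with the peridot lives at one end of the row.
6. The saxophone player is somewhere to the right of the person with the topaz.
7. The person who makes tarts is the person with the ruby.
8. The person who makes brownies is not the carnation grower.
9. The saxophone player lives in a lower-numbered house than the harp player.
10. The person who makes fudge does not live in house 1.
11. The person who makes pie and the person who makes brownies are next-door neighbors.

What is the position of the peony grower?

That leaves trumpet as the instrument for house 1.
That leaves tulip as the flower for house 4.
Clue 3: the carnation grower is in house 3.
The harp player is narrowed to house 3 or 4; consider each.
Placing it in house 3 leads to a contradiction, so it's in house 4.
The guitar player is narrowed to house 2 or 3; consider each.
Placing it in house 3 leads to a contradiction, so it's in house 2.
From clue 4, the person who makes fudge must be in house 2.
House 3 instrument: only saxophone fits.
Clue 11 places the person who makes brownies in house 4.
House 1's dessert must be tarts (nothing else left).
That leaves pie as the dessert for house 3.
Clue 7: the person with the ruby is in house 1.
House 3's gemstone must be emerald (nothing else left).
House 4 gemstone: only peridot fits.
The lily grower is in house 2 (clue 1).
The only gemstone still possible for house 2 is topaz.
House 1 flower: only peony fits.
So: house 1 = trumpet/tarts/ruby/peony, house 2 = guitar/fudge/topaz/lily, house 3 = saxophone/pie/emerald/carnation, house 4 = harp/brownies/peridot/tulip.

1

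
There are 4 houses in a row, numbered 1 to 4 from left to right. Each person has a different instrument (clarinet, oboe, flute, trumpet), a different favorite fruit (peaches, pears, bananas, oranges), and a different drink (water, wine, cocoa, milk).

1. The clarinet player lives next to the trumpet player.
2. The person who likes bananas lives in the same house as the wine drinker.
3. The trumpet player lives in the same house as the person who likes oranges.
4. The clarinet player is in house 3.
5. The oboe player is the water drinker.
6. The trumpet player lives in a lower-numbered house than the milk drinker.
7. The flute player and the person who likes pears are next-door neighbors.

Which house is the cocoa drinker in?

2

From clue 4, the clarinet player must be in house 3.
By clue 1, the trumpet player is in house 2.
By clue 3, the person who likes oranges is in house 2.
By clue 7, the flute player is in house 4.
Clue 7 places the person who likes pears in house 3.
That leaves oboe as the instrument for house 1.
House 2 drink: only cocoa fits.
From clue 5, the water drinker must be in house 1.
So house 3 gets milk for drink.
That leaves wine as the drink for house 4.
Clue 2: the person who likes bananas is in house 4.
That leaves peaches as the favorite fruit for house 1.
So: house 1 = oboe/peaches/water, house 2 = trumpet/oranges/cocoa, house 3 = clarinet/pears/milk, house 4 = flute/bananas/wine.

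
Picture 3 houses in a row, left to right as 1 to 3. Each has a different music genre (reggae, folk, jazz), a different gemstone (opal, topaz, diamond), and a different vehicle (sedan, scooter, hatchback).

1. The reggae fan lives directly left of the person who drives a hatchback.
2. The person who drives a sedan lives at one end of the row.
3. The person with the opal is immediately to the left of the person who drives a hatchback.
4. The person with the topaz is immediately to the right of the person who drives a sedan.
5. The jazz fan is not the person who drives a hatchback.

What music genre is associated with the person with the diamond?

jazz

By clue 4, the person with the topaz is in house 2.
From clue 4, the person who drives a sedan must be in house 1.
That leaves diamond as the gemstone for house 3.
By clue 3, the person who drives a hatchback is in house 2.
So house 1 gets opal for gemstone.
That leaves scooter as the vehicle for house 3.
From clue 1, the reggae fan must be in house 1.
The only music genre still possible for house 2 is folk.
So house 3 gets jazz for music genre.
So: house 1 = reggae/opal/sedan, house 2 = folk/topaz/hatchback, house 3 = jazz/diamond/scooter.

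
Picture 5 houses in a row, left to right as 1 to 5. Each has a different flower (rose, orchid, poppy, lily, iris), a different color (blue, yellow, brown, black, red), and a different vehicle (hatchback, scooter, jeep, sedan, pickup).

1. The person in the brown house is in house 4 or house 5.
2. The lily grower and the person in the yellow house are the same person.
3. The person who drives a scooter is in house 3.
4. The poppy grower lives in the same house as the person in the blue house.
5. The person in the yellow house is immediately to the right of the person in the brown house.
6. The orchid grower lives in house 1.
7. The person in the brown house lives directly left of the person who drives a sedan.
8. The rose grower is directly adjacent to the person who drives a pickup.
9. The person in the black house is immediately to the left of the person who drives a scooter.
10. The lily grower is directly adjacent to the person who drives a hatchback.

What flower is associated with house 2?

rose

By clue 3, the person who drives a scooter is in house 3.
Clue 5: the person in the yellow house is in house 5.
Clue 5: the person in the brown house is in house 4.
From clue 6, the orchid grower must be in house 1.
From clue 7, the person who drives a sedan must be in house 5.
From clue 9, the person in the black house must be in house 2.
By clue 2, the lily grower is in house 5.
Clue 4: the poppy grower is in house 3.
The person in the blue house is in house 3 (clue 4).
The person who drives a hatchback is in house 4 (clue 10).
House 4's flower must be iris (nothing else left).
The only color still possible for house 1 is red.
From clue 8, the person who drives a pickup must be in house 1.
That leaves rose as the flower for house 2.
House 2's vehicle must be jeep (nothing else left).
So: house 1 = orchid/red/pickup, house 2 = rose/black/jeep, house 3 = poppy/blue/scooter, house 4 = iris/brown/hatchback, house 5 = lily/yellow/sedan.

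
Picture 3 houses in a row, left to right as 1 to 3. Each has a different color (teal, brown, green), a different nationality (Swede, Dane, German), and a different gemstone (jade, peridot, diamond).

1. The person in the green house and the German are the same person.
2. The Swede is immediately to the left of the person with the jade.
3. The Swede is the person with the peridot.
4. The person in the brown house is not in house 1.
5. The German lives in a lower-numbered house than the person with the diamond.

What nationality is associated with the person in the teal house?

Swede

House 3 nationality: only Dane fits.
So house 1 gets peridot for gemstone.
By clue 3, the Swede is in house 1.
House 2's nationality must be German (nothing else left).
Clue 1 places the person in the green house in house 2.
The person with the jade is in house 2 (clue 2).
Clue 5: the person with the diamond is in house 3.
That leaves teal as the color for house 1.
That leaves brown as the color for house 3.
So: house 1 = teal/Swede/peridot, house 2 = green/German/jade, house 3 = brown/Dane/diamond.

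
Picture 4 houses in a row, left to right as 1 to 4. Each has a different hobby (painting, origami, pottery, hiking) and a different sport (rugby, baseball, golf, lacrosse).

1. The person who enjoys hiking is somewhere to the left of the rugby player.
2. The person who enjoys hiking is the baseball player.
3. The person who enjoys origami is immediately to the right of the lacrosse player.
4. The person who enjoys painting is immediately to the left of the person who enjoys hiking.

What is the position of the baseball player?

The person who enjoys hiking is narrowed to house 2 or 3; consider each.
Placing it in house 3 leads to a contradiction, so it's in house 2.
By clue 2, the baseball player is in house 2.
The person who enjoys painting is in house 1 (clue 4).
From clue 3, the person who enjoys origami must be in house 4.
The lacrosse player is in house 3 (clue 3).
The only hobby still possible for house 3 is pottery.
House 1's sport must be golf (nothing else left).
The only sport still possible for house 4 is rugby.
So: house 1 = painting/golf, house 2 = hiking/baseball, house 3 = pottery/lacrosse, house 4 = origami/rugby.

2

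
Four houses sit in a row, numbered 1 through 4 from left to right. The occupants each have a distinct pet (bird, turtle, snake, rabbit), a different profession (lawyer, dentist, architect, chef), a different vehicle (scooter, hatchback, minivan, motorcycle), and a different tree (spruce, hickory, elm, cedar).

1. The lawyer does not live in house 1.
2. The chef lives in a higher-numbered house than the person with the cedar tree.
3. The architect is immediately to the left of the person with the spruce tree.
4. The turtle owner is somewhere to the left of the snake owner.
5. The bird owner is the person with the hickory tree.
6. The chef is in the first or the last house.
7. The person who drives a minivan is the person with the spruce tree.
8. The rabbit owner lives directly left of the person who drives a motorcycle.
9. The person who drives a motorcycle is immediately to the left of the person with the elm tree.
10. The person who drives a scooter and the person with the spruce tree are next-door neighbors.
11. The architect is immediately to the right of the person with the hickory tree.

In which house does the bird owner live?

2

The chef is in house 4 (clue 6).
That leaves dentist as the profession for house 1.
That leaves snake as the pet for house 4.
The only vehicle still possible for house 1 is hatchback.
The only pet still possible for house 3 is turtle.
The bird owner is narrowed to house 1 or 2; consider each.
Placing it in house 1 leads to a contradiction, so it's in house 2.
Clue 5: the person with the hickory tree is in house 2.
From clue 11, the architect must be in house 3.
House 1's pet must be rabbit (nothing else left).
That leaves lawyer as the profession for house 2.
House 1's tree must be cedar (nothing else left).
The person with the spruce tree is in house 4 (clue 3).
Clue 7: the person who drives a minivan is in house 4.
By clue 8, the person who drives a motorcycle is in house 2.
Clue 9: the person with the elm tree is in house 3.
By clue 10, the person who drives a scooter is in house 3.
So: house 1 = rabbit/dentist/hatchback/cedar, house 2 = bird/lawyer/motorcycle/hickory, house 3 = turtle/architect/scooter/elm, house 4 = snake/chef/minivan/spruce.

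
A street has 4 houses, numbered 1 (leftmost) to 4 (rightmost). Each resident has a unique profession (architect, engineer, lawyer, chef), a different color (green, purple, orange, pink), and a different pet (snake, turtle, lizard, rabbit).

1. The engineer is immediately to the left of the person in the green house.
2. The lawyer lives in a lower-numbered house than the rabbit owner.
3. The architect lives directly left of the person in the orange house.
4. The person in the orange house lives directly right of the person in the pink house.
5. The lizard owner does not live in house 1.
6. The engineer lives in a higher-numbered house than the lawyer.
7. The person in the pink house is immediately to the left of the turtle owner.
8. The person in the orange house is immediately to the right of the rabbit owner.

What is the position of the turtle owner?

3

House 4's profession must be chef (nothing else left).
House 1's pet must be snake (nothing else left).
House 1 profession: only lawyer fits.
House 1's color must be purple (nothing else left).
That leaves pink as the color for house 2.
By clue 4, the person in the orange house is in house 3.
By clue 7, the turtle owner is in house 3.
Clue 8 places the rabbit owner in house 2.
House 4's color must be green (nothing else left).
That leaves lizard as the pet for house 4.
Clue 1 places the engineer in house 3.
By clue 3, the architect is in house 2.
So: house 1 = lawyer/purple/snake, house 2 = architect/pink/rabbit, house 3 = engineer/orange/turtle, house 4 = chef/green/lizard.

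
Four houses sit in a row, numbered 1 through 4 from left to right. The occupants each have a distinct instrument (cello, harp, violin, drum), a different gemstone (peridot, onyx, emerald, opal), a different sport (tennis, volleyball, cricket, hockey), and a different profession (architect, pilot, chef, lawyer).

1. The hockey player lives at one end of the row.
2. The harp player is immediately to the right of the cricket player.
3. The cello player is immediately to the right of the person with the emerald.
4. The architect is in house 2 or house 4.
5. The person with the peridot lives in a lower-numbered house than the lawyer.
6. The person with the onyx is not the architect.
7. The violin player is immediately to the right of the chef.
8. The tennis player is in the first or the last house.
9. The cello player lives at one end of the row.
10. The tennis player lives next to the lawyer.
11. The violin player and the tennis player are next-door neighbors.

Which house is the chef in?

By clue 9, the cello player is in house 4.
House 1 instrument: only drum fits.
Clue 3 places the person with the emerald in house 3.
House 3's sport must be volleyball (nothing else left).
House 2 sport: only cricket fits.
Clue 2: the harp player is in house 3.
So house 2 gets violin for instrument.
By clue 7, the chef is in house 1.
By clue 11, the tennis player is in house 1.
So house 4 gets hockey for sport.
Clue 10 places the lawyer in house 2.
House 3 profession: only pilot fits.
House 4's profession must be architect (nothing else left).
From clue 5, the person with the peridot must be in house 1.
House 2's gemstone must be onyx (nothing else left).
The only gemstone still possible for house 4 is opal.
So: house 1 = drum/peridot/tennis/chef, house 2 = violin/onyx/cricket/lawyer, house 3 = harp/emerald/volleyball/pilot, house 4 = cello/opal/hockey/architect.

1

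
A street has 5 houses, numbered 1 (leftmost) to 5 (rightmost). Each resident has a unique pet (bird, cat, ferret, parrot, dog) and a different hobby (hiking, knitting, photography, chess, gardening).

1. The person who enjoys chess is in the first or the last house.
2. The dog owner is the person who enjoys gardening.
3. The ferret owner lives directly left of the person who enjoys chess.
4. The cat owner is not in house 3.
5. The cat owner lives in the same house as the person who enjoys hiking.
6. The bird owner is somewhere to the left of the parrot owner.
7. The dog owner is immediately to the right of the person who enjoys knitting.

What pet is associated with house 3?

dog

The ferret owner is in house 4 (clue 3).
From clue 3, the person who enjoys chess must be in house 5.
The only pet still possible for house 5 is parrot.
That leaves photography as the hobby for house 4.
The only hobby still possible for house 3 is gardening.
Clue 2 places the dog owner in house 3.
Clue 7 places the person who enjoys knitting in house 2.
House 1 hobby: only hiking fits.
From clue 5, the cat owner must be in house 1.
The only pet still possible for house 2 is bird.
So: house 1 = cat/hiking, house 2 = bird/knitting, house 3 = dog/gardening, house 4 = ferret/photography, house 5 = parrot/chess.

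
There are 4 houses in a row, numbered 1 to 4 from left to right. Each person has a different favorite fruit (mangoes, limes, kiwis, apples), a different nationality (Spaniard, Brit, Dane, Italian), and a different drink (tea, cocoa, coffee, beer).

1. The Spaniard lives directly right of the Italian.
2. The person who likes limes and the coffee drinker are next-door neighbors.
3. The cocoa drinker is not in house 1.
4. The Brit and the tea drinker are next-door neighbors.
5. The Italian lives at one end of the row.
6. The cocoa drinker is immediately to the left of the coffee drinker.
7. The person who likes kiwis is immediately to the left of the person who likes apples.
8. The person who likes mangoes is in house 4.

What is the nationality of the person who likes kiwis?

By clue 5, the Italian is in house 1.
From clue 8, the person who likes mangoes must be in house 4.
By clue 1, the Spaniard is in house 2.
The only favorite fruit still possible for house 1 is kiwis.
Clue 7 places the person who likes apples in house 2.
That leaves limes as the favorite fruit for house 3.
The only drink still possible for house 1 is beer.
From clue 2, the coffee drinker must be in house 4.
The cocoa drinker is in house 3 (clue 6).
House 2 drink: only tea fits.
Clue 4 places the Brit in house 3.
That leaves Dane as the nationality for house 4.
So: house 1 = kiwis/Italian/beer, house 2 = apples/Spaniard/tea, house 3 = limes/Brit/cocoa, house 4 = mangoes/Dane/coffee.

Italian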